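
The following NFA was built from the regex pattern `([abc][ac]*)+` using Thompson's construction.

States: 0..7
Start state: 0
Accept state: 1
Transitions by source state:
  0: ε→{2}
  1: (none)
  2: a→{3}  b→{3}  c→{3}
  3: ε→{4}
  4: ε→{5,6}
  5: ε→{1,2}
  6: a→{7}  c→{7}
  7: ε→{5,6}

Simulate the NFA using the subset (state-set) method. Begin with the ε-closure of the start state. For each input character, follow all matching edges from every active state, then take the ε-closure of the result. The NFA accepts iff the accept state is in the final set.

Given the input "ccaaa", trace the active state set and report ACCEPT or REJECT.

initial (ε-close {0}): {0,2}
'c' @ 1: {1,2,3,4,5,6}  [accepting]
'c' @ 2: {1,2,3,4,5,6,7}  [accepting]
'a' @ 3: {1,2,3,4,5,6,7}  [accepting]
'a' @ 4: {1,2,3,4,5,6,7}  [accepting]
'a' @ 5: {1,2,3,4,5,6,7}  [accepting]
end set {1,2,3,4,5,6,7} — state 1 in

Answer: ACCEPT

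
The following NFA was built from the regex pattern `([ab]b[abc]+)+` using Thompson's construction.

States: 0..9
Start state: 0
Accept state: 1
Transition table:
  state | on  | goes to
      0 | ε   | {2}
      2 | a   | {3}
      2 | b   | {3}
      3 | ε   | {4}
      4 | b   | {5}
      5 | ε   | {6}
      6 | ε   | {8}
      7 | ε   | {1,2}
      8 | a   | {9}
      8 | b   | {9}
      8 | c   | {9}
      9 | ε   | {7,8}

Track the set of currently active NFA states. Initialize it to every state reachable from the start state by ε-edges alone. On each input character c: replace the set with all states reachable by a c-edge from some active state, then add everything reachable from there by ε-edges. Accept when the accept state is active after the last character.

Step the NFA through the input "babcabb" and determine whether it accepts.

Answer: REJECT

Steps:
S₀ = ε-closure({0}) = {0,2}
'b' @ 1: {3,4}
'a' @ 2: {}  — dead — no transitions
rest 'bcabb' ignored (set empty)
after full input: {}  (accept=1 not in)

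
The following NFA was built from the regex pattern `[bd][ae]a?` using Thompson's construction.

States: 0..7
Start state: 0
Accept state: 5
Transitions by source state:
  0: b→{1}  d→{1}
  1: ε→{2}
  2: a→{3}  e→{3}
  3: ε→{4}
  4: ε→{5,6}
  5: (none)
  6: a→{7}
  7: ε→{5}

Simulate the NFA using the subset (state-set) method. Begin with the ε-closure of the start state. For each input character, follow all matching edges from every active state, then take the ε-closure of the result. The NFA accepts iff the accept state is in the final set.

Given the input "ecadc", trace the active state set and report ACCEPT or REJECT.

Answer: REJECT

Trace:
initial (ε-close {0}): {0}
'e' @ 1: {}  — no active states
rest 'cadc' ignored (set empty)
after full input: {}  (accept=5 not in)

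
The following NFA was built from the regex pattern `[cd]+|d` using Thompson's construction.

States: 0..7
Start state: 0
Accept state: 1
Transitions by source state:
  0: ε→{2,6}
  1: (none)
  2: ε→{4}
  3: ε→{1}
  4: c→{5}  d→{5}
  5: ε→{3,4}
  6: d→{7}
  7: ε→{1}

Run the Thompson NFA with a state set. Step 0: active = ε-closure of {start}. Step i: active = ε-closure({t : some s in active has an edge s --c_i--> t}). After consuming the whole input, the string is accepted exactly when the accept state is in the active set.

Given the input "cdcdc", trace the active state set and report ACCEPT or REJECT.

Answer: ACCEPT

Trace:
S₀ = ε-closure({0}) = {0,2,4,6}
'c' @ 1: {1,3,4,5}  (accept∈set)
'd' @ 2: {1,3,4,5}  (accept∈set)
'c' @ 3: {1,3,4,5}  (accept∈set)
'd' @ 4: {1,3,4,5}  (accept∈set)
'c' @ 5: {1,3,4,5}  (accept∈set)
end set {1,3,4,5} — state 1 in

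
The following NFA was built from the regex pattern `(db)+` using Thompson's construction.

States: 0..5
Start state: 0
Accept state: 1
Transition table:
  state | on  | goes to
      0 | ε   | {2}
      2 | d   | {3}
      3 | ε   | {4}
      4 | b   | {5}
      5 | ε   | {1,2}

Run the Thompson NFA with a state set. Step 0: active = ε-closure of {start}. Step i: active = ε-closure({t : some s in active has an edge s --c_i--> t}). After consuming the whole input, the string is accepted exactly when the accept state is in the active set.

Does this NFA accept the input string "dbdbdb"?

Answer: ACCEPT

Derivation:
initial (ε-close {0}): {0,2}
'd' @ 1: {3,4}
'b' @ 2: {1,2,5}  [accepting]
'd' @ 3: {3,4}
'b' @ 4: {1,2,5}  [accepting]
'd' @ 5: {3,4}
'b' @ 6: {1,2,5}  [accepting]
final: {1,2,5}; accept 1 in set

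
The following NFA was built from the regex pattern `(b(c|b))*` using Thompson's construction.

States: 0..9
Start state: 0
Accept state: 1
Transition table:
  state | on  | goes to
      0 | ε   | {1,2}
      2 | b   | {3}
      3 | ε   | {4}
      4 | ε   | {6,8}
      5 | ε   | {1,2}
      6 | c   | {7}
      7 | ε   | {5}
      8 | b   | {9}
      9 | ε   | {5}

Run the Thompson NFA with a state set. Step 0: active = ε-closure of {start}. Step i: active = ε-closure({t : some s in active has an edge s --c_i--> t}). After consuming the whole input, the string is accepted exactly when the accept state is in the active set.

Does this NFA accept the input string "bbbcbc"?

S₀ = ε-closure({0}) = {0,1,2}
'b' @ 1: {3,4,6,8}
'b' @ 2: {1,2,5,9}  (accept∈set)
'b' @ 3: {3,4,6,8}
'c' @ 4: {1,2,5,7}  (accept∈set)
'b' @ 5: {3,4,6,8}
'c' @ 6: {1,2,5,7}  (accept∈set)
final: {1,2,5,7}; accept 1 in set

Answer: ACCEPT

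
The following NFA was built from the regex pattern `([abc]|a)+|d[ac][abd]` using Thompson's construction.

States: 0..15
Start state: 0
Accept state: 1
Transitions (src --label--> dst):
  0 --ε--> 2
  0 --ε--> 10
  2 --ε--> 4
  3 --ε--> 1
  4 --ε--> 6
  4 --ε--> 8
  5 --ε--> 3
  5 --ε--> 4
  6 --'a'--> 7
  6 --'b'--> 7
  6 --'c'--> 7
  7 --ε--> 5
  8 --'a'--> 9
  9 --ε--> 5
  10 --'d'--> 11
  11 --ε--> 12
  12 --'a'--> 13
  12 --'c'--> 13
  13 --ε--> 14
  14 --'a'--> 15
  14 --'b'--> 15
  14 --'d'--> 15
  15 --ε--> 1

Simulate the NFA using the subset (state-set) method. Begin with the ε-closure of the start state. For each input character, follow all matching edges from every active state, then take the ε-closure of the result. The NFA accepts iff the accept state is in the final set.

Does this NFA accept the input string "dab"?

start: ε-closure({0}) = {0,2,4,6,8,10}
'd' @ 1: {11,12}
'a' @ 2: {13,14}
'b' @ 3: {1,15}  [accepting]
after full input: {1,15}  (accept=1 in)

Answer: ACCEPT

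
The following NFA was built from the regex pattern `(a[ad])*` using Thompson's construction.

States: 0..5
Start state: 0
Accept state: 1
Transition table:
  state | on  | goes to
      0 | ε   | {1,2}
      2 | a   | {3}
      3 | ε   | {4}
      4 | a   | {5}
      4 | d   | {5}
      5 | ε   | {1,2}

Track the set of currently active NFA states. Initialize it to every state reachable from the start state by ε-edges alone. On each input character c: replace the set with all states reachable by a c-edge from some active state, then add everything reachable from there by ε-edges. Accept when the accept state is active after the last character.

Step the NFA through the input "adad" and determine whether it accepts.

start: ε-closure({0}) = {0,1,2}
'a' @ 1: {3,4}
'd' @ 2: {1,2,5}  (accept∈set)
'a' @ 3: {3,4}
'd' @ 4: {1,2,5}  (accept∈set)
after full input: {1,2,5}  (accept=1 in)

Answer: ACCEPT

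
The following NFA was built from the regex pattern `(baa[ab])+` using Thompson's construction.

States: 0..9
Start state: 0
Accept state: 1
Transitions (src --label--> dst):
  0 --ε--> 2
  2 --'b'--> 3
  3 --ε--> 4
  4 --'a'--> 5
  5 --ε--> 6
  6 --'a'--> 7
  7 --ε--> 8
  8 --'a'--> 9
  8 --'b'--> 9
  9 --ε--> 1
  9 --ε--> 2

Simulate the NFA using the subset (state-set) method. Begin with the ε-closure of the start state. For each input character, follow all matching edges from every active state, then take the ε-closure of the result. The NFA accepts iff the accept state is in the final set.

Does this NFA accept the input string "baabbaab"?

Answer: ACCEPT

Steps:
S₀ = ε-closure({0}) = {0,2}
'b' @ 1: {3,4}
'a' @ 2: {5,6}
'a' @ 3: {7,8}
'b' @ 4: {1,2,9}  ✓accept
'b' @ 5: {3,4}
'a' @ 6: {5,6}
'a' @ 7: {7,8}
'b' @ 8: {1,2,9}  ✓accept
end set {1,2,9} — state 1 in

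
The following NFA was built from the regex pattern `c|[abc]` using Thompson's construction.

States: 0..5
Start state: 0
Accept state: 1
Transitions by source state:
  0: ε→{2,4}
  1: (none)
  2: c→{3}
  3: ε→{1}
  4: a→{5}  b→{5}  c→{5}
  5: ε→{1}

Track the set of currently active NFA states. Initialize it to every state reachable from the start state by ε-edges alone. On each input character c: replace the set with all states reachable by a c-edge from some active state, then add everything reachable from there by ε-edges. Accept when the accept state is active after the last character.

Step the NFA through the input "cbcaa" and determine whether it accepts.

Answer: REJECT

Steps:
S₀ = ε-closure({0}) = {0,2,4}
'c' @ 1: {1,3,5}  (accept∈set)
'b' @ 2: {}  — no active states
rest 'caa' ignored (set empty)
after full input: {}  (accept=1 not in)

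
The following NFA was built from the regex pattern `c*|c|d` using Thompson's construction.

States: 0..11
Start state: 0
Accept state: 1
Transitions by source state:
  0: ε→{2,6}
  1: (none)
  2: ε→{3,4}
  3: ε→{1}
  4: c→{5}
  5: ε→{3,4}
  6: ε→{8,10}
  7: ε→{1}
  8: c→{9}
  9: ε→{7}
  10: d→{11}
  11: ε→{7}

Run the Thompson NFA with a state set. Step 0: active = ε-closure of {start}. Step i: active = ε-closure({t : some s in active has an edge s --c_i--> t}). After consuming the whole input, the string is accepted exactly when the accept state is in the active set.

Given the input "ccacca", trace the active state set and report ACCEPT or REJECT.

start: ε-closure({0}) = {0,1,2,3,4,6,8,10}
'c' @ 1: {1,3,4,5,7,9}  [accepting]
'c' @ 2: {1,3,4,5}  [accepting]
'a' @ 3: {}  — dead — no transitions
rest 'cca' ignored (set empty)
end set {} — state 1 not in

Answer: REJECT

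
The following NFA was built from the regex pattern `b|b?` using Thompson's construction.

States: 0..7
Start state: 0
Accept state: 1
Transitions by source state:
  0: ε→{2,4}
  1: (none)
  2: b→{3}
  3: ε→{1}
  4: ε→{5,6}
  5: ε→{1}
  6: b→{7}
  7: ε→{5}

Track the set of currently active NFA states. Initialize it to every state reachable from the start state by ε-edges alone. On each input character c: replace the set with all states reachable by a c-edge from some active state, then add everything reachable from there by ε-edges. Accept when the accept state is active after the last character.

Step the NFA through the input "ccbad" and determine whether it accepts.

start: ε-closure({0}) = {0,1,2,4,5,6}
'c' @ 1: {}  — dead — no transitions
rest 'cbad' ignored (set empty)
after full input: {}  (accept=1 not in)

Answer: REJECT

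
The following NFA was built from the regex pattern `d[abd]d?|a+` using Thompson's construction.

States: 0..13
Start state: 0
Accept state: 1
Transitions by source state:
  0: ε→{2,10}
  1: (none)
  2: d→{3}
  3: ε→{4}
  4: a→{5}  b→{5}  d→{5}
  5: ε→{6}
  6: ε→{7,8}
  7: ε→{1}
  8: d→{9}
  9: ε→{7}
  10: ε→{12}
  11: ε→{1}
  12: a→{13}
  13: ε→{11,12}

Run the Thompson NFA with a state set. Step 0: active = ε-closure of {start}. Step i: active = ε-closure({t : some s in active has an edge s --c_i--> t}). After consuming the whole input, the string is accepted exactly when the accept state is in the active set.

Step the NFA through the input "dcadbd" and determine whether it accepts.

Answer: REJECT

Derivation:
S₀ = ε-closure({0}) = {0,2,10,12}
'd' @ 1: {3,4}
'c' @ 2: {}  — state set empty
rest 'adbd' ignored (set empty)
end set {} — state 1 not in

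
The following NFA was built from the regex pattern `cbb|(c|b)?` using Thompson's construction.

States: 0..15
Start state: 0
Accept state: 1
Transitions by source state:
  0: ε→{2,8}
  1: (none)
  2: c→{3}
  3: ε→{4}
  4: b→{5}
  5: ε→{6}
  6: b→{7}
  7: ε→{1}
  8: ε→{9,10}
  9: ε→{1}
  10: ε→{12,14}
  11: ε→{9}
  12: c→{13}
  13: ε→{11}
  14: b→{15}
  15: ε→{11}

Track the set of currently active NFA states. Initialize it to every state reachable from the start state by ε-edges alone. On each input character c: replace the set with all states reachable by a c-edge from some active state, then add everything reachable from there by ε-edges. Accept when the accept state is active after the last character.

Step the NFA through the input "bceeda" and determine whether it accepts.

Answer: REJECT

Trace:
start: ε-closure({0}) = {0,1,2,8,9,10,12,14}
'b' @ 1: {1,9,11,15}  [accepting]
'c' @ 2: {}  — state set empty
rest 'eeda' ignored (set empty)
final: {}; accept 1 not in set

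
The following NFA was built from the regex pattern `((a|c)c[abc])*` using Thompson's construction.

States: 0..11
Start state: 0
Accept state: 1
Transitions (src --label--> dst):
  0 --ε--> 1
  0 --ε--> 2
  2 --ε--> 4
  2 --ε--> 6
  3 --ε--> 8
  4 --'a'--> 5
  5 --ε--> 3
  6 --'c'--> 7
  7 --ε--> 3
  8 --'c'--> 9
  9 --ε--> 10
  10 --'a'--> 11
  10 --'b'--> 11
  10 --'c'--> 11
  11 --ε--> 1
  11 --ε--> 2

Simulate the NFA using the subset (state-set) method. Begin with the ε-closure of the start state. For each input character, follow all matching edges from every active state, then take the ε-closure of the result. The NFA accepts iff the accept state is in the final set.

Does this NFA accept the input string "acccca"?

Answer: ACCEPT

Trace:
initial (ε-close {0}): {0,1,2,4,6}
'a' @ 1: {3,5,8}
'c' @ 2: {9,10}
'c' @ 3: {1,2,4,6,11}  (accept∈set)
'c' @ 4: {3,7,8}
'c' @ 5: {9,10}
'a' @ 6: {1,2,4,6,11}  (accept∈set)
end set {1,2,4,6,11} — state 1 in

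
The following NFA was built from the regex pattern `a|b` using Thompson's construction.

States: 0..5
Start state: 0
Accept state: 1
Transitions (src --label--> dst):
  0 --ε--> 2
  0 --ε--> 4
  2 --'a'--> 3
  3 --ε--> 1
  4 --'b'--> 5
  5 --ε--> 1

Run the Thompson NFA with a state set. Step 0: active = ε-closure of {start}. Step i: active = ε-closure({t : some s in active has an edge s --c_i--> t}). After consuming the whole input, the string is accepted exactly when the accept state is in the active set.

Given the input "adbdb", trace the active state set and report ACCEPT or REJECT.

initial (ε-close {0}): {0,2,4}
'a' @ 1: {1,3}  [accepting]
'd' @ 2: {}  — no active states
rest 'bdb' ignored (set empty)
end set {} — state 1 not in

Answer: REJECT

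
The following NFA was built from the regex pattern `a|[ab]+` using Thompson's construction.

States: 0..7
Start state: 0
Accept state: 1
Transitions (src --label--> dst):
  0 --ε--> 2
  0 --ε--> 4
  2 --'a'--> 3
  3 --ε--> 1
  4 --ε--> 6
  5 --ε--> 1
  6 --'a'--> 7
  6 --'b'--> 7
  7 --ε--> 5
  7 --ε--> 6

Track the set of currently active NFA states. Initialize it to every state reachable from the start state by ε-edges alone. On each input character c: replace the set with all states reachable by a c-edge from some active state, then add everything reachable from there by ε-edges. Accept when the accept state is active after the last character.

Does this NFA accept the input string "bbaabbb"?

Answer: ACCEPT

Steps:
S₀ = ε-closure({0}) = {0,2,4,6}
'b' @ 1: {1,5,6,7}  (accept∈set)
'b' @ 2: {1,5,6,7}  (accept∈set)
'a' @ 3: {1,5,6,7}  (accept∈set)
'a' @ 4: {1,5,6,7}  (accept∈set)
'b' @ 5: {1,5,6,7}  (accept∈set)
'b' @ 6: {1,5,6,7}  (accept∈set)
'b' @ 7: {1,5,6,7}  (accept∈set)
end set {1,5,6,7} — state 1 in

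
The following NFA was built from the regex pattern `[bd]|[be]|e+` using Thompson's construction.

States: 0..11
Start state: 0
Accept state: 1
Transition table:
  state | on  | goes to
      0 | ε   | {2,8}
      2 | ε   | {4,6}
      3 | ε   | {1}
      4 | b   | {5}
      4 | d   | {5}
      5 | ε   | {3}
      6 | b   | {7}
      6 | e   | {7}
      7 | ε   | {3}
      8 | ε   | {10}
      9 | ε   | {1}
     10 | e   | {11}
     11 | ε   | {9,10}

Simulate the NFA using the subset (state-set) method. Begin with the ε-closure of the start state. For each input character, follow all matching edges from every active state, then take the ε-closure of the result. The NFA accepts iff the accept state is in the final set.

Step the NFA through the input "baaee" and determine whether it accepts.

S₀ = ε-closure({0}) = {0,2,4,6,8,10}
'b' @ 1: {1,3,5,7}  ✓accept
'a' @ 2: {}  — state set empty
rest 'aee' ignored (set empty)
end set {} — state 1 not in

Answer: REJECT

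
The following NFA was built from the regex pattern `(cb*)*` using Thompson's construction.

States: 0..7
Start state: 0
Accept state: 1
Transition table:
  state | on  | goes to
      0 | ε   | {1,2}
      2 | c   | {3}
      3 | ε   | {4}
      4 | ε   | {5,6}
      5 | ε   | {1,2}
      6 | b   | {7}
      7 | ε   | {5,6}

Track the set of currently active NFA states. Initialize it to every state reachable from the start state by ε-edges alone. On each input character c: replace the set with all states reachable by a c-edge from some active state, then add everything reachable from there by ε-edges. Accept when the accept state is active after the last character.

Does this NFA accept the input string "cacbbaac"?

initial (ε-close {0}): {0,1,2}
'c' @ 1: {1,2,3,4,5,6}  (accept∈set)
'a' @ 2: {}  — state set empty
rest 'cbbaac' ignored (set empty)
end set {} — state 1 not in

Answer: REJECT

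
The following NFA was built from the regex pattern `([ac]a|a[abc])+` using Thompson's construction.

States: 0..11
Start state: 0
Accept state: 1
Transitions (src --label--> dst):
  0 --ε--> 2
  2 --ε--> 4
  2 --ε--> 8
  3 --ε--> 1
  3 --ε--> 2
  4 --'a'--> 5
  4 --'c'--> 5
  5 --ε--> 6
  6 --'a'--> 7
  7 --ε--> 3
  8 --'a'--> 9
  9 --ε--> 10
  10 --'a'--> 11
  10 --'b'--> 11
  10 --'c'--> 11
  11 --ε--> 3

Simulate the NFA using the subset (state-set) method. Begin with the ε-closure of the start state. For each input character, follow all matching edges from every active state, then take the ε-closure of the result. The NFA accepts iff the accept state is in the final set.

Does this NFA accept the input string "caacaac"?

initial (ε-close {0}): {0,2,4,8}
'c' @ 1: {5,6}
'a' @ 2: {1,2,3,4,7,8}  (accept∈set)
'a' @ 3: {5,6,9,10}
'c' @ 4: {1,2,3,4,8,11}  (accept∈set)
'a' @ 5: {5,6,9,10}
'a' @ 6: {1,2,3,4,7,8,11}  (accept∈set)
'c' @ 7: {5,6}
final: {5,6}; accept 1 not in set

Answer: REJECT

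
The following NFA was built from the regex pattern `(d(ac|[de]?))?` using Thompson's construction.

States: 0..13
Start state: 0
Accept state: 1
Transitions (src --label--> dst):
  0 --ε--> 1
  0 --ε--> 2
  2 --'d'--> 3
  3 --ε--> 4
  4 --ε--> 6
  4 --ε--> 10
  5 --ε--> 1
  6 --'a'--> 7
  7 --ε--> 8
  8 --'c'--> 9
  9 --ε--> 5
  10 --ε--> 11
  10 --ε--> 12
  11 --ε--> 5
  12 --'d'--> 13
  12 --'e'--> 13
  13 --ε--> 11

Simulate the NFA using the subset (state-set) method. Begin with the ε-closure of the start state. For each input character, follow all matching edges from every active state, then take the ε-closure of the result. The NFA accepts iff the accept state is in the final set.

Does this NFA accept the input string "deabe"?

initial (ε-close {0}): {0,1,2}
'd' @ 1: {1,3,4,5,6,10,11,12}  ✓accept
'e' @ 2: {1,5,11,13}  ✓accept
'a' @ 3: {}  — no active states
rest 'be' ignored (set empty)
final: {}; accept 1 not in set

Answer: REJECT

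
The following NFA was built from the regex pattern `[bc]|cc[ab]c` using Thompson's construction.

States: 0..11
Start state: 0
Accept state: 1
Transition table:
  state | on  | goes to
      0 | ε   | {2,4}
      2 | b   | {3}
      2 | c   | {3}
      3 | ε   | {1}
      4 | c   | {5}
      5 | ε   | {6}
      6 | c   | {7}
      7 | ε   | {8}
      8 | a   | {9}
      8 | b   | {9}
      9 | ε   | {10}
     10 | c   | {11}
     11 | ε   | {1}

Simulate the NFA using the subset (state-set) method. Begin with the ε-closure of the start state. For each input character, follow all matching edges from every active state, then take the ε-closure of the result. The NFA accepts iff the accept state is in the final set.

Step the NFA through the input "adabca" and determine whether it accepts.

Answer: REJECT

Derivation:
initial (ε-close {0}): {0,2,4}
'a' @ 1: {}  — state set empty
rest 'dabca' ignored (set empty)
final: {}; accept 1 not in set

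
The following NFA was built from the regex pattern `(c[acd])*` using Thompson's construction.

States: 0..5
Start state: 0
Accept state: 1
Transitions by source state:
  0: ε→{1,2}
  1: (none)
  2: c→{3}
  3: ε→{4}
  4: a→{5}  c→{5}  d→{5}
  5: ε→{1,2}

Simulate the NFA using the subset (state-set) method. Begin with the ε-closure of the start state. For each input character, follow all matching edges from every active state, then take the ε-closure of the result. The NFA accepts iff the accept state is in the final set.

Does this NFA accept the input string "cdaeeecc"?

Answer: REJECT

Trace:
initial (ε-close {0}): {0,1,2}
'c' @ 1: {3,4}
'd' @ 2: {1,2,5}  ✓accept
'a' @ 3: {}  — dead — no transitions
rest 'eeecc' ignored (set empty)
end set {} — state 1 not in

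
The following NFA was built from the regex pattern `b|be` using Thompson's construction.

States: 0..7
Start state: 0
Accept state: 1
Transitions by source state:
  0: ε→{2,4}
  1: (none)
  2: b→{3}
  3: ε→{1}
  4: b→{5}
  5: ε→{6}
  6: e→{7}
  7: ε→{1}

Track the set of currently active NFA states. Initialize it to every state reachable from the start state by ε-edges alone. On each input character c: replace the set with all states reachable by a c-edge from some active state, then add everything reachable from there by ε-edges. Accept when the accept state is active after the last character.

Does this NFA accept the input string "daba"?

S₀ = ε-closure({0}) = {0,2,4}
'd' @ 1: {}  — dead — no transitions
rest 'aba' ignored (set empty)
end set {} — state 1 not in

Answer: REJECT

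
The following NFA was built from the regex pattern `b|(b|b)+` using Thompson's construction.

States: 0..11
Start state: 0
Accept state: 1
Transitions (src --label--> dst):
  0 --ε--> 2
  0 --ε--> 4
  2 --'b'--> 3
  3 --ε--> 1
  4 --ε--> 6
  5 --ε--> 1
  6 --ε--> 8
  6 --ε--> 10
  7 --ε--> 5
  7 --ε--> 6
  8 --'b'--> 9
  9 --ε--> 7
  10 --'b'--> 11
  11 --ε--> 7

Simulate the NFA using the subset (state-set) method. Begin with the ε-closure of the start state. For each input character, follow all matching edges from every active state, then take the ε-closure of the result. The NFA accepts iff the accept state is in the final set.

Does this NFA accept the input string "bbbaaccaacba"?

S₀ = ε-closure({0}) = {0,2,4,6,8,10}
'b' @ 1: {1,3,5,6,7,8,9,10,11}  ✓accept
'b' @ 2: {1,5,6,7,8,9,10,11}  ✓accept
'b' @ 3: {1,5,6,7,8,9,10,11}  ✓accept
'a' @ 4: {}  — state set empty
rest 'accaacba' ignored (set empty)
final: {}; accept 1 not in set

Answer: REJECT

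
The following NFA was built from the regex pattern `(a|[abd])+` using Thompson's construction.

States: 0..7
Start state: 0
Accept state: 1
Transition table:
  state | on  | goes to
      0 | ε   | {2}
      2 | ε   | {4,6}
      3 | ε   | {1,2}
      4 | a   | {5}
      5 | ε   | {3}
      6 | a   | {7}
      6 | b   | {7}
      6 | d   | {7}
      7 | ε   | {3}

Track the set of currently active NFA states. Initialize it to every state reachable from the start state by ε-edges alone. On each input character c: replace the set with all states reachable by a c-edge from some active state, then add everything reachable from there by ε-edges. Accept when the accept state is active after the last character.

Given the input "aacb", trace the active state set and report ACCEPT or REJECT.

start: ε-closure({0}) = {0,2,4,6}
'a' @ 1: {1,2,3,4,5,6,7}  ✓accept
'a' @ 2: {1,2,3,4,5,6,7}  ✓accept
'c' @ 3: {}  — dead — no transitions
rest 'b' ignored (set empty)
end set {} — state 1 not in

Answer: REJECT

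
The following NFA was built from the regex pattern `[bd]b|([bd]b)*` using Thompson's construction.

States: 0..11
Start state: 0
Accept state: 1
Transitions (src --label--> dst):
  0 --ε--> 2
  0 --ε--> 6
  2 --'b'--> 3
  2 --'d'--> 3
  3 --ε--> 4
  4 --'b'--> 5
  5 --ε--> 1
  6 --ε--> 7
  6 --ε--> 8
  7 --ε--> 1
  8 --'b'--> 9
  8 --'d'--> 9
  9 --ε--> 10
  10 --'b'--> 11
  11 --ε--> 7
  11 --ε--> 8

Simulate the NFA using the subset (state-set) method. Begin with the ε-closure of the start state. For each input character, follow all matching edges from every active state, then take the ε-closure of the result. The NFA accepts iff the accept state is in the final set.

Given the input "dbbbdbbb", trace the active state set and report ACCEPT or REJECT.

Answer: ACCEPT

Derivation:
initial (ε-close {0}): {0,1,2,6,7,8}
'd' @ 1: {3,4,9,10}
'b' @ 2: {1,5,7,8,11}  [accepting]
'b' @ 3: {9,10}
'b' @ 4: {1,7,8,11}  [accepting]
'd' @ 5: {9,10}
'b' @ 6: {1,7,8,11}  [accepting]
'b' @ 7: {9,10}
'b' @ 8: {1,7,8,11}  [accepting]
end set {1,7,8,11} — state 1 in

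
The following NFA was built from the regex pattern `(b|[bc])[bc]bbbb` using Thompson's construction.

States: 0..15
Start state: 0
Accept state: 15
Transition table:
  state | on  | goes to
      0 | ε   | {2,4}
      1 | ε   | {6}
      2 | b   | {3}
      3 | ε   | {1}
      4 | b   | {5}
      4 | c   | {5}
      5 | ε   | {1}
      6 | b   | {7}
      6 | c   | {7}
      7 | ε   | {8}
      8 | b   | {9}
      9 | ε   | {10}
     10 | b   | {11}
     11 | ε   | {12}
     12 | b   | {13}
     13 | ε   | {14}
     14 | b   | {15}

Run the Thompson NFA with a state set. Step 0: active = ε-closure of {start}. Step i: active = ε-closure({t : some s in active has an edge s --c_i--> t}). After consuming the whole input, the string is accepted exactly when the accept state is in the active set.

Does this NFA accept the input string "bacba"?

initial (ε-close {0}): {0,2,4}
'b' @ 1: {1,3,5,6}
'a' @ 2: {}  — no active states
rest 'cba' ignored (set empty)
final: {}; accept 15 not in set

Answer: REJECT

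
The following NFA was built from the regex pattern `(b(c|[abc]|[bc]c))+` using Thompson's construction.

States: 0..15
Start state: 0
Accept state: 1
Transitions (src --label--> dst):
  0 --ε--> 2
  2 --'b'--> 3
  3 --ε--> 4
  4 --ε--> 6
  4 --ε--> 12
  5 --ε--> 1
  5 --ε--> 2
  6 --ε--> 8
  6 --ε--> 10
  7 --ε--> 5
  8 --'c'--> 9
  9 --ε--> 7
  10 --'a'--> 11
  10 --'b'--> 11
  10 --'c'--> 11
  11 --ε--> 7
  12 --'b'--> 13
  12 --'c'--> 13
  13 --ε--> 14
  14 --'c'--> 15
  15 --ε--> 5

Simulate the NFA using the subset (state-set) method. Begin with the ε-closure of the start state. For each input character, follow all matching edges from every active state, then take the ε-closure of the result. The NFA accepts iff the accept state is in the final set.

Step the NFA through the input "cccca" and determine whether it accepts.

Answer: REJECT

Trace:
initial (ε-close {0}): {0,2}
'c' @ 1: {}  — dead — no transitions
rest 'ccca' ignored (set empty)
end set {} — state 1 not in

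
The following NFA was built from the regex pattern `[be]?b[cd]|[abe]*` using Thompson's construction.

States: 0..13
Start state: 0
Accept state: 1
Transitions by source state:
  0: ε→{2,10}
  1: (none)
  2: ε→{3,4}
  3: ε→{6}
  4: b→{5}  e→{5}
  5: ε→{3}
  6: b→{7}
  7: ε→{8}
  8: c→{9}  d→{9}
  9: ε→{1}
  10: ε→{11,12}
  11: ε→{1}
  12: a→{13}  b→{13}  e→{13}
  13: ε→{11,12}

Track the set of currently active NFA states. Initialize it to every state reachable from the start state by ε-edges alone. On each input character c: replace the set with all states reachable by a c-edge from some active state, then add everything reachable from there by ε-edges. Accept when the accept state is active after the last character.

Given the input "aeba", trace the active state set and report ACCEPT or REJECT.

Answer: ACCEPT

Derivation:
start: ε-closure({0}) = {0,1,2,3,4,6,10,11,12}
'a' @ 1: {1,11,12,13}  [accepting]
'e' @ 2: {1,11,12,13}  [accepting]
'b' @ 3: {1,11,12,13}  [accepting]
'a' @ 4: {1,11,12,13}  [accepting]
final: {1,11,12,13}; accept 1 in set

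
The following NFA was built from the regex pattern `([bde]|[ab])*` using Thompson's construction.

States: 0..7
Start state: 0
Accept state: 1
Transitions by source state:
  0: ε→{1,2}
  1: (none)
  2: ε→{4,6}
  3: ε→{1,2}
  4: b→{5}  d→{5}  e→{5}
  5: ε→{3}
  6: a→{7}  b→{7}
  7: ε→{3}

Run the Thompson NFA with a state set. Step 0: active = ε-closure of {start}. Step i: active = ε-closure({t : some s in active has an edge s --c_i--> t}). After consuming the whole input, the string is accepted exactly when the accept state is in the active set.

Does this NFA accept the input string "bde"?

initial (ε-close {0}): {0,1,2,4,6}
'b' @ 1: {1,2,3,4,5,6,7}  ✓accept
'd' @ 2: {1,2,3,4,5,6}  ✓accept
'e' @ 3: {1,2,3,4,5,6}  ✓accept
end set {1,2,3,4,5,6} — state 1 in

Answer: ACCEPT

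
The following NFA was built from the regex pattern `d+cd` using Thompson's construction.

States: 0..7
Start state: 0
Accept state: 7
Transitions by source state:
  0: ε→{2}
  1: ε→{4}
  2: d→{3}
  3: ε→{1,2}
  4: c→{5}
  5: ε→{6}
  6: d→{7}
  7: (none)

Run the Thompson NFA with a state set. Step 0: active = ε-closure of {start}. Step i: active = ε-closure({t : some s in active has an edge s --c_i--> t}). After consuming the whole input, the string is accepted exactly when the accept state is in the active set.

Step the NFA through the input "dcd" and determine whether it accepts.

Answer: ACCEPT

Derivation:
S₀ = ε-closure({0}) = {0,2}
'd' @ 1: {1,2,3,4}
'c' @ 2: {5,6}
'd' @ 3: {7}  [accepting]
final: {7}; accept 7 in set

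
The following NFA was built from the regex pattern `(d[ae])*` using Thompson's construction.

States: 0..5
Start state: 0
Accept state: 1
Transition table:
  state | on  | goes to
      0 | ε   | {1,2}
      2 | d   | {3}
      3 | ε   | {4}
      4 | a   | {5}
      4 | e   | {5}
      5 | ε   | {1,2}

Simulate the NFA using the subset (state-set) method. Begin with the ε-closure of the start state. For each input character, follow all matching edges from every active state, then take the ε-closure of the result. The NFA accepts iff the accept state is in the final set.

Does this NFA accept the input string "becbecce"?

S₀ = ε-closure({0}) = {0,1,2}
'b' @ 1: {}  — dead — no transitions
rest 'ecbecce' ignored (set empty)
end set {} — state 1 not in

Answer: REJECT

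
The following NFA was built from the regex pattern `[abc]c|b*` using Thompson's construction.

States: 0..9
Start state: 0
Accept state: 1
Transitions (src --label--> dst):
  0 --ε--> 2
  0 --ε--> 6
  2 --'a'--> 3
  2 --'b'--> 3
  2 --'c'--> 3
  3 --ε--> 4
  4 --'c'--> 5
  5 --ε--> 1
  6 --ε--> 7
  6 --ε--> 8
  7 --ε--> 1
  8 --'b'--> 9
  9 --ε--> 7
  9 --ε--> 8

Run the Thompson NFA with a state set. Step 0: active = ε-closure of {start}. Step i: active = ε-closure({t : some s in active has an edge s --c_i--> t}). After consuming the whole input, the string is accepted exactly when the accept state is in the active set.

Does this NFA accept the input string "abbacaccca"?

start: ε-closure({0}) = {0,1,2,6,7,8}
'a' @ 1: {3,4}
'b' @ 2: {}  — dead — no transitions
rest 'bacaccca' ignored (set empty)
after full input: {}  (accept=1 not in)

Answer: REJECT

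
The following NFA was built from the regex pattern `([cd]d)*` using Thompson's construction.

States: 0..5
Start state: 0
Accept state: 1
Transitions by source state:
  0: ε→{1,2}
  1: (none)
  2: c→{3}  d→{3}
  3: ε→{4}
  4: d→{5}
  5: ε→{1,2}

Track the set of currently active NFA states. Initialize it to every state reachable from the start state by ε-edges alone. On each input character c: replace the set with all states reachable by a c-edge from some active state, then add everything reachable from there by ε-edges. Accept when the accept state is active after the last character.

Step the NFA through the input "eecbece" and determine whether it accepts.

Answer: REJECT

Trace:
start: ε-closure({0}) = {0,1,2}
'e' @ 1: {}  — state set empty
rest 'ecbece' ignored (set empty)
end set {} — state 1 not in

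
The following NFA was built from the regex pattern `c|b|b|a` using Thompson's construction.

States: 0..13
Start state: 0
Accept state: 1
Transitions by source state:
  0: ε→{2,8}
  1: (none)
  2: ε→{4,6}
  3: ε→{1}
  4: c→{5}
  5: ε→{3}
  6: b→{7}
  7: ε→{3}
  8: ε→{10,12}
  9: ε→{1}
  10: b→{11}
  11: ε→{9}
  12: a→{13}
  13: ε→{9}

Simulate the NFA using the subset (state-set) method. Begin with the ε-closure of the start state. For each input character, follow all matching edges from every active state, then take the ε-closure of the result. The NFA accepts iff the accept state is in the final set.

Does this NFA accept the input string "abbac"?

start: ε-closure({0}) = {0,2,4,6,8,10,12}
'a' @ 1: {1,9,13}  ✓accept
'b' @ 2: {}  — dead — no transitions
rest 'bac' ignored (set empty)
after full input: {}  (accept=1 not in)

Answer: REJECT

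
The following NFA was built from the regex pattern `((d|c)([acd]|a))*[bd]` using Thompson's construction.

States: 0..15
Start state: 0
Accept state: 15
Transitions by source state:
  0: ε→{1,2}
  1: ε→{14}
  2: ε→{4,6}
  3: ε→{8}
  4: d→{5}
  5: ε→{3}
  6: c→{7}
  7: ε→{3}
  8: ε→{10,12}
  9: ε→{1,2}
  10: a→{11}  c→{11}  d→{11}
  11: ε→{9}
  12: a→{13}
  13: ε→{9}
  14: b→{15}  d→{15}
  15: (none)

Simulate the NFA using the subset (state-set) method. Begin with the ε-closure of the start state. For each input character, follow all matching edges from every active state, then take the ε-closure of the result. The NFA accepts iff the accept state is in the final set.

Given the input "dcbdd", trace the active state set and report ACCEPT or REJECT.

Answer: REJECT

Trace:
S₀ = ε-closure({0}) = {0,1,2,4,6,14}
'd' @ 1: {3,5,8,10,12,15}  [accepting]
'c' @ 2: {1,2,4,6,9,11,14}
'b' @ 3: {15}  [accepting]
'd' @ 4: {}  — state set empty
rest 'd' ignored (set empty)
end set {} — state 15 not in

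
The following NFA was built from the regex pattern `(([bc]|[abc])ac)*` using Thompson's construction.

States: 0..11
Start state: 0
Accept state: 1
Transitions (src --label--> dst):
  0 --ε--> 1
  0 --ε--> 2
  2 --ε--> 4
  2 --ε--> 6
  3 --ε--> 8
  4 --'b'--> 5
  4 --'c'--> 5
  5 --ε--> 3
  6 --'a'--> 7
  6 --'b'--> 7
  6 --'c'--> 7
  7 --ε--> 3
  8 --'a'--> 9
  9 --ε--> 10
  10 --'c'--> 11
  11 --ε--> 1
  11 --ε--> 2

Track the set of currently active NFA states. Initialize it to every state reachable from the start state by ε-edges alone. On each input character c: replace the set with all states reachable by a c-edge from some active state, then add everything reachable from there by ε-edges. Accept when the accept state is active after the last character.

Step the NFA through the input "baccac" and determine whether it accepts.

initial (ε-close {0}): {0,1,2,4,6}
'b' @ 1: {3,5,7,8}
'a' @ 2: {9,10}
'c' @ 3: {1,2,4,6,11}  [accepting]
'c' @ 4: {3,5,7,8}
'a' @ 5: {9,10}
'c' @ 6: {1,2,4,6,11}  [accepting]
end set {1,2,4,6,11} — state 1 in

Answer: ACCEPT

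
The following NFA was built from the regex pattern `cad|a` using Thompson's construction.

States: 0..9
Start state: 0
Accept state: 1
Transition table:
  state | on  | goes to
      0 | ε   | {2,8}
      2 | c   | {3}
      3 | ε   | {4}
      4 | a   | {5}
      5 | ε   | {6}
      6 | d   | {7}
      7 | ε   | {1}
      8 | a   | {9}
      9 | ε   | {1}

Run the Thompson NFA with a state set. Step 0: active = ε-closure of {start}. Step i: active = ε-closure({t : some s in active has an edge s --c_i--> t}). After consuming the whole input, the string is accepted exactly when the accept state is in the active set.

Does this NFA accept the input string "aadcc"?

Answer: REJECT

Derivation:
start: ε-closure({0}) = {0,2,8}
'a' @ 1: {1,9}  ✓accept
'a' @ 2: {}  — no active states
rest 'dcc' ignored (set empty)
after full input: {}  (accept=1 not in)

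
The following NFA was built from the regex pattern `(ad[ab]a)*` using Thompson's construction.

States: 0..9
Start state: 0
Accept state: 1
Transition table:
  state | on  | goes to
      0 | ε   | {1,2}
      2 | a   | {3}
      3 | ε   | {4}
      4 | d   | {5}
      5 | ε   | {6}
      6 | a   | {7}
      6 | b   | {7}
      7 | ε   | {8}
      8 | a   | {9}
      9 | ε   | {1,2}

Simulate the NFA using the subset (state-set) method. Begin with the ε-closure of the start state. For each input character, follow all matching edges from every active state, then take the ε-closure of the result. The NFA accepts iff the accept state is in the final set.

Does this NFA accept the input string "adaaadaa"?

S₀ = ε-closure({0}) = {0,1,2}
'a' @ 1: {3,4}
'd' @ 2: {5,6}
'a' @ 3: {7,8}
'a' @ 4: {1,2,9}  (accept∈set)
'a' @ 5: {3,4}
'd' @ 6: {5,6}
'a' @ 7: {7,8}
'a' @ 8: {1,2,9}  (accept∈set)
after full input: {1,2,9}  (accept=1 in)

Answer: ACCEPT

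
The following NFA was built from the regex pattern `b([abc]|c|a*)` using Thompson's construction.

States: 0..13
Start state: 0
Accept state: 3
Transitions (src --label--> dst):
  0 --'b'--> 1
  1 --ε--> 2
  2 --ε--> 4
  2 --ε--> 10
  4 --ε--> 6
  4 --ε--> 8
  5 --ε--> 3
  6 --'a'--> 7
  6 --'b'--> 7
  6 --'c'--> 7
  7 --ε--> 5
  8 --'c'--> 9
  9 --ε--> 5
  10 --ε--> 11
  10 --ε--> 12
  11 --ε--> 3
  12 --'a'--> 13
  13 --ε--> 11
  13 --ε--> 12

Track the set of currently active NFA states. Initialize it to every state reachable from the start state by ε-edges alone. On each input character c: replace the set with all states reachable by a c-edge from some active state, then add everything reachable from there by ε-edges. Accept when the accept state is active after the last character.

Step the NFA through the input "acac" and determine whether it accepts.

initial (ε-close {0}): {0}
'a' @ 1: {}  — dead — no transitions
rest 'cac' ignored (set empty)
end set {} — state 3 not in

Answer: REJECT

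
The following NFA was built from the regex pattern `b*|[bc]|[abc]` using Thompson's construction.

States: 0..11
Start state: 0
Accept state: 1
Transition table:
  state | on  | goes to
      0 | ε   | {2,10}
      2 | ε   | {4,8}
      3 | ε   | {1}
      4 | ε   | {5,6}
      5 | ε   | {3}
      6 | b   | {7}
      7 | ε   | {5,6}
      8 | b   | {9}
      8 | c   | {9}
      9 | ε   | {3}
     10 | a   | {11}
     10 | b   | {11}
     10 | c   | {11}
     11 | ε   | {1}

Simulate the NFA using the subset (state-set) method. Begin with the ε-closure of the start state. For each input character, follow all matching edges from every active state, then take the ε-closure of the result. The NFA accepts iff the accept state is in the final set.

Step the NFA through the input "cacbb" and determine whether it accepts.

S₀ = ε-closure({0}) = {0,1,2,3,4,5,6,8,10}
'c' @ 1: {1,3,9,11}  [accepting]
'a' @ 2: {}  — dead — no transitions
rest 'cbb' ignored (set empty)
end set {} — state 1 not in

Answer: REJECT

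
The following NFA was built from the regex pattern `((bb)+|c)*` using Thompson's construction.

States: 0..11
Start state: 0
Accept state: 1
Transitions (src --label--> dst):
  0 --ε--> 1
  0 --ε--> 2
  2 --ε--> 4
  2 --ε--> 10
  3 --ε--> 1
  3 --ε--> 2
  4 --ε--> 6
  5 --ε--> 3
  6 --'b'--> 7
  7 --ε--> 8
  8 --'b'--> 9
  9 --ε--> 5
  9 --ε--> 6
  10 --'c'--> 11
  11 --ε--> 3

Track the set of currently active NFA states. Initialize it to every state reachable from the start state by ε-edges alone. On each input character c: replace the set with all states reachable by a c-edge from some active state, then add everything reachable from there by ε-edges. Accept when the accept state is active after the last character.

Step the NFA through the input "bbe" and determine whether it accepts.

Answer: REJECT

Trace:
initial (ε-close {0}): {0,1,2,4,6,10}
'b' @ 1: {7,8}
'b' @ 2: {1,2,3,4,5,6,9,10}  [accepting]
'e' @ 3: {}  — no active states
end set {} — state 1 not in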